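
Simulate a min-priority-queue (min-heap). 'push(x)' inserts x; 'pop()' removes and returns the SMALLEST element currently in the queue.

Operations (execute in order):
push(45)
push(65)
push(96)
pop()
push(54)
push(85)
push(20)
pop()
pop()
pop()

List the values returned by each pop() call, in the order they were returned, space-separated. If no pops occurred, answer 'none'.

Answer: 45 20 54 65

Derivation:
push(45): heap contents = [45]
push(65): heap contents = [45, 65]
push(96): heap contents = [45, 65, 96]
pop() → 45: heap contents = [65, 96]
push(54): heap contents = [54, 65, 96]
push(85): heap contents = [54, 65, 85, 96]
push(20): heap contents = [20, 54, 65, 85, 96]
pop() → 20: heap contents = [54, 65, 85, 96]
pop() → 54: heap contents = [65, 85, 96]
pop() → 65: heap contents = [85, 96]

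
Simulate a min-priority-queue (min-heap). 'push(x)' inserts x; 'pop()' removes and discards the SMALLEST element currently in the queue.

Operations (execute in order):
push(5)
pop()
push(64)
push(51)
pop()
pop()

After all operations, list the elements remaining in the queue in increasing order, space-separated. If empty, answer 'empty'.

Answer: empty

Derivation:
push(5): heap contents = [5]
pop() → 5: heap contents = []
push(64): heap contents = [64]
push(51): heap contents = [51, 64]
pop() → 51: heap contents = [64]
pop() → 64: heap contents = []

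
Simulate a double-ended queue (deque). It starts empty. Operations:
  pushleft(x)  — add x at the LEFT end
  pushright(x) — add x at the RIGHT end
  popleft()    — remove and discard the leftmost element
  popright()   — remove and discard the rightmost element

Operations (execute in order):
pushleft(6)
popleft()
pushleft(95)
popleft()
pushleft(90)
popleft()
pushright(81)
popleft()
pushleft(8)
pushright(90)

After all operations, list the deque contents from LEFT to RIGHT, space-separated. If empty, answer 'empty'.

Answer: 8 90

Derivation:
pushleft(6): [6]
popleft(): []
pushleft(95): [95]
popleft(): []
pushleft(90): [90]
popleft(): []
pushright(81): [81]
popleft(): []
pushleft(8): [8]
pushright(90): [8, 90]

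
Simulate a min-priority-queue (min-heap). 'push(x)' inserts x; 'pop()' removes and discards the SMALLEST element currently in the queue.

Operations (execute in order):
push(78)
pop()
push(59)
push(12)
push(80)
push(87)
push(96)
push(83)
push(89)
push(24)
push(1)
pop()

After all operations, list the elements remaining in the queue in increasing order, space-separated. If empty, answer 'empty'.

push(78): heap contents = [78]
pop() → 78: heap contents = []
push(59): heap contents = [59]
push(12): heap contents = [12, 59]
push(80): heap contents = [12, 59, 80]
push(87): heap contents = [12, 59, 80, 87]
push(96): heap contents = [12, 59, 80, 87, 96]
push(83): heap contents = [12, 59, 80, 83, 87, 96]
push(89): heap contents = [12, 59, 80, 83, 87, 89, 96]
push(24): heap contents = [12, 24, 59, 80, 83, 87, 89, 96]
push(1): heap contents = [1, 12, 24, 59, 80, 83, 87, 89, 96]
pop() → 1: heap contents = [12, 24, 59, 80, 83, 87, 89, 96]

Answer: 12 24 59 80 83 87 89 96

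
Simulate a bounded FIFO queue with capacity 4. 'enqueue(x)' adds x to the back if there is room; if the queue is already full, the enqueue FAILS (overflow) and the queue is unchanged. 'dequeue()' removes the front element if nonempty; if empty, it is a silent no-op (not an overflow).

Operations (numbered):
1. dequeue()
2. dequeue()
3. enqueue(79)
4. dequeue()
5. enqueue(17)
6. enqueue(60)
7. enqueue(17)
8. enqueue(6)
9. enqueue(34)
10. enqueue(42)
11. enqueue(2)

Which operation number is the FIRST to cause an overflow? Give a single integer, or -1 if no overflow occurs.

1. dequeue(): empty, no-op, size=0
2. dequeue(): empty, no-op, size=0
3. enqueue(79): size=1
4. dequeue(): size=0
5. enqueue(17): size=1
6. enqueue(60): size=2
7. enqueue(17): size=3
8. enqueue(6): size=4
9. enqueue(34): size=4=cap → OVERFLOW (fail)
10. enqueue(42): size=4=cap → OVERFLOW (fail)
11. enqueue(2): size=4=cap → OVERFLOW (fail)

Answer: 9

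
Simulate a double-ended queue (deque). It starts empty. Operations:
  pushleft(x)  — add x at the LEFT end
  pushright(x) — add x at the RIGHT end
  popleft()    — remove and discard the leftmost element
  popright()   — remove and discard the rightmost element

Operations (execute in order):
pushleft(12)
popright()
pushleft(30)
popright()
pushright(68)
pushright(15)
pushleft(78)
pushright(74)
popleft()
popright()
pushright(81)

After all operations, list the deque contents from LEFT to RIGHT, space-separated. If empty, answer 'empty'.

pushleft(12): [12]
popright(): []
pushleft(30): [30]
popright(): []
pushright(68): [68]
pushright(15): [68, 15]
pushleft(78): [78, 68, 15]
pushright(74): [78, 68, 15, 74]
popleft(): [68, 15, 74]
popright(): [68, 15]
pushright(81): [68, 15, 81]

Answer: 68 15 81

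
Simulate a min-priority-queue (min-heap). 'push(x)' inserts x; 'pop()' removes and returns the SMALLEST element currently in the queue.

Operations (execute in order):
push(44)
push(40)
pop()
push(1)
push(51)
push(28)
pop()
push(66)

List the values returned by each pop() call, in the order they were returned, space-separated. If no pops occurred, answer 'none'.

Answer: 40 1

Derivation:
push(44): heap contents = [44]
push(40): heap contents = [40, 44]
pop() → 40: heap contents = [44]
push(1): heap contents = [1, 44]
push(51): heap contents = [1, 44, 51]
push(28): heap contents = [1, 28, 44, 51]
pop() → 1: heap contents = [28, 44, 51]
push(66): heap contents = [28, 44, 51, 66]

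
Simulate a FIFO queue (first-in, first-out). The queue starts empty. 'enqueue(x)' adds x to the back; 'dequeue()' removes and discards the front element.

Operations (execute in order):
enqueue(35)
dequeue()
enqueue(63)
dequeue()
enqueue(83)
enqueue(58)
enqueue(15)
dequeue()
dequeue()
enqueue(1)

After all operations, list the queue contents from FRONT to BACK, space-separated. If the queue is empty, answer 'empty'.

Answer: 15 1

Derivation:
enqueue(35): [35]
dequeue(): []
enqueue(63): [63]
dequeue(): []
enqueue(83): [83]
enqueue(58): [83, 58]
enqueue(15): [83, 58, 15]
dequeue(): [58, 15]
dequeue(): [15]
enqueue(1): [15, 1]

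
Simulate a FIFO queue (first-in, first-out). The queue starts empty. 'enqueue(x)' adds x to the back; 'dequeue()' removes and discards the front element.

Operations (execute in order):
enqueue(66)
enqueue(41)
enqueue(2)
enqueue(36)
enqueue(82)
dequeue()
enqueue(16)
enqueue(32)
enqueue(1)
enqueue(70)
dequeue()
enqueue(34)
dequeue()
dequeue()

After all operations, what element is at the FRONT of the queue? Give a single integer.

Answer: 82

Derivation:
enqueue(66): queue = [66]
enqueue(41): queue = [66, 41]
enqueue(2): queue = [66, 41, 2]
enqueue(36): queue = [66, 41, 2, 36]
enqueue(82): queue = [66, 41, 2, 36, 82]
dequeue(): queue = [41, 2, 36, 82]
enqueue(16): queue = [41, 2, 36, 82, 16]
enqueue(32): queue = [41, 2, 36, 82, 16, 32]
enqueue(1): queue = [41, 2, 36, 82, 16, 32, 1]
enqueue(70): queue = [41, 2, 36, 82, 16, 32, 1, 70]
dequeue(): queue = [2, 36, 82, 16, 32, 1, 70]
enqueue(34): queue = [2, 36, 82, 16, 32, 1, 70, 34]
dequeue(): queue = [36, 82, 16, 32, 1, 70, 34]
dequeue(): queue = [82, 16, 32, 1, 70, 34]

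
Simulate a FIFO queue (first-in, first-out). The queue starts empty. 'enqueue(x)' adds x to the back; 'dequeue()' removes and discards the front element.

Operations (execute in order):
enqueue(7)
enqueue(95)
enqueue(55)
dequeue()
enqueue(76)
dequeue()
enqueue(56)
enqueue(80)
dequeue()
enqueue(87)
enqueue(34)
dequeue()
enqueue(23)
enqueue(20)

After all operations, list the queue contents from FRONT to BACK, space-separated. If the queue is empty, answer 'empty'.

Answer: 56 80 87 34 23 20

Derivation:
enqueue(7): [7]
enqueue(95): [7, 95]
enqueue(55): [7, 95, 55]
dequeue(): [95, 55]
enqueue(76): [95, 55, 76]
dequeue(): [55, 76]
enqueue(56): [55, 76, 56]
enqueue(80): [55, 76, 56, 80]
dequeue(): [76, 56, 80]
enqueue(87): [76, 56, 80, 87]
enqueue(34): [76, 56, 80, 87, 34]
dequeue(): [56, 80, 87, 34]
enqueue(23): [56, 80, 87, 34, 23]
enqueue(20): [56, 80, 87, 34, 23, 20]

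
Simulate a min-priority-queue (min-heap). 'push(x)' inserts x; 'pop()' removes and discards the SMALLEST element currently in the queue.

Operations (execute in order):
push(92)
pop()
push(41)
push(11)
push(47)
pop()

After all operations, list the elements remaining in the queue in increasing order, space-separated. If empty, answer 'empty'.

Answer: 41 47

Derivation:
push(92): heap contents = [92]
pop() → 92: heap contents = []
push(41): heap contents = [41]
push(11): heap contents = [11, 41]
push(47): heap contents = [11, 41, 47]
pop() → 11: heap contents = [41, 47]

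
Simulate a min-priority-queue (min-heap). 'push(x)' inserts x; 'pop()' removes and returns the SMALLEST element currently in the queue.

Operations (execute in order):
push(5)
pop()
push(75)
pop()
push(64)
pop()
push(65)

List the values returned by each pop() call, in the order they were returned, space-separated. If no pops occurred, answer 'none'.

push(5): heap contents = [5]
pop() → 5: heap contents = []
push(75): heap contents = [75]
pop() → 75: heap contents = []
push(64): heap contents = [64]
pop() → 64: heap contents = []
push(65): heap contents = [65]

Answer: 5 75 64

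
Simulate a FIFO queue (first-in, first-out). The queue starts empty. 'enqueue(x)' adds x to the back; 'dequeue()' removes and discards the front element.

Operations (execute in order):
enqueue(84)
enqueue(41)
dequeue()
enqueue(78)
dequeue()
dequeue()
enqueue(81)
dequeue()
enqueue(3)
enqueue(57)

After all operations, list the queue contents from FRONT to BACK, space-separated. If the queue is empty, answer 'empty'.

Answer: 3 57

Derivation:
enqueue(84): [84]
enqueue(41): [84, 41]
dequeue(): [41]
enqueue(78): [41, 78]
dequeue(): [78]
dequeue(): []
enqueue(81): [81]
dequeue(): []
enqueue(3): [3]
enqueue(57): [3, 57]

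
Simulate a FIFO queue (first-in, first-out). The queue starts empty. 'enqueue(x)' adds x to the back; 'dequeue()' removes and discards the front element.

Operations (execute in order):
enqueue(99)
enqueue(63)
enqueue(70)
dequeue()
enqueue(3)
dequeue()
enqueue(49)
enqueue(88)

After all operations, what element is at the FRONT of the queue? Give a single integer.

Answer: 70

Derivation:
enqueue(99): queue = [99]
enqueue(63): queue = [99, 63]
enqueue(70): queue = [99, 63, 70]
dequeue(): queue = [63, 70]
enqueue(3): queue = [63, 70, 3]
dequeue(): queue = [70, 3]
enqueue(49): queue = [70, 3, 49]
enqueue(88): queue = [70, 3, 49, 88]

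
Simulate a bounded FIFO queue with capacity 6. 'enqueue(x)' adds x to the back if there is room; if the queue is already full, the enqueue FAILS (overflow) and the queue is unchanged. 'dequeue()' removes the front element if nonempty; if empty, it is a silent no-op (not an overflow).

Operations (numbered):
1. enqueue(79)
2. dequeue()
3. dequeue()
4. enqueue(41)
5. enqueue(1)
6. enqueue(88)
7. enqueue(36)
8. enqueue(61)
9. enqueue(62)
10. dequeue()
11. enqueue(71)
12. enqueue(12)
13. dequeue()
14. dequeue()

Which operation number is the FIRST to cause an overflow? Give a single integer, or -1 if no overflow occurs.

1. enqueue(79): size=1
2. dequeue(): size=0
3. dequeue(): empty, no-op, size=0
4. enqueue(41): size=1
5. enqueue(1): size=2
6. enqueue(88): size=3
7. enqueue(36): size=4
8. enqueue(61): size=5
9. enqueue(62): size=6
10. dequeue(): size=5
11. enqueue(71): size=6
12. enqueue(12): size=6=cap → OVERFLOW (fail)
13. dequeue(): size=5
14. dequeue(): size=4

Answer: 12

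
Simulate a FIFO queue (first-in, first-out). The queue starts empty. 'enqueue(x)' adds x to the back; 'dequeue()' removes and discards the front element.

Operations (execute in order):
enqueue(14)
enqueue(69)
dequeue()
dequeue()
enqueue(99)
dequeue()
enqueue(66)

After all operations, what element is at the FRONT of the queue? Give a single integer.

Answer: 66

Derivation:
enqueue(14): queue = [14]
enqueue(69): queue = [14, 69]
dequeue(): queue = [69]
dequeue(): queue = []
enqueue(99): queue = [99]
dequeue(): queue = []
enqueue(66): queue = [66]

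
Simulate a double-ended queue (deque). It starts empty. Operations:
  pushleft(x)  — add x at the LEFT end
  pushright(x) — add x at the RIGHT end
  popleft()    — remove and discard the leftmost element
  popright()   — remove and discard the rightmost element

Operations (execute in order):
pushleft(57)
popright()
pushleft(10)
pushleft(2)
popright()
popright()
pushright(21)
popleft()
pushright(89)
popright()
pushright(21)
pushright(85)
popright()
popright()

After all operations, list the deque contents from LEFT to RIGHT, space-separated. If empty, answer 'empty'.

Answer: empty

Derivation:
pushleft(57): [57]
popright(): []
pushleft(10): [10]
pushleft(2): [2, 10]
popright(): [2]
popright(): []
pushright(21): [21]
popleft(): []
pushright(89): [89]
popright(): []
pushright(21): [21]
pushright(85): [21, 85]
popright(): [21]
popright(): []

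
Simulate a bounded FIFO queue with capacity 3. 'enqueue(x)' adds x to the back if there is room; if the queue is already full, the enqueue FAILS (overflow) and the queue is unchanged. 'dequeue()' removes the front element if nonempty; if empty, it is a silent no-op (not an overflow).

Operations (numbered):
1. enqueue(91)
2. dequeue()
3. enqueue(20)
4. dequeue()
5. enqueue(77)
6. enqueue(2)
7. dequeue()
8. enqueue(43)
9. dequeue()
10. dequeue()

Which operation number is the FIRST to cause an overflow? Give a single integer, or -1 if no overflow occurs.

1. enqueue(91): size=1
2. dequeue(): size=0
3. enqueue(20): size=1
4. dequeue(): size=0
5. enqueue(77): size=1
6. enqueue(2): size=2
7. dequeue(): size=1
8. enqueue(43): size=2
9. dequeue(): size=1
10. dequeue(): size=0

Answer: -1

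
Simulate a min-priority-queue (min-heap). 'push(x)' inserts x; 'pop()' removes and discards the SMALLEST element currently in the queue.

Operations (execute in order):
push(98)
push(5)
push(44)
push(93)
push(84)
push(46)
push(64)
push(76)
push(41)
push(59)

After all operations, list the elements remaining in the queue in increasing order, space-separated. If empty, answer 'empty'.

Answer: 5 41 44 46 59 64 76 84 93 98

Derivation:
push(98): heap contents = [98]
push(5): heap contents = [5, 98]
push(44): heap contents = [5, 44, 98]
push(93): heap contents = [5, 44, 93, 98]
push(84): heap contents = [5, 44, 84, 93, 98]
push(46): heap contents = [5, 44, 46, 84, 93, 98]
push(64): heap contents = [5, 44, 46, 64, 84, 93, 98]
push(76): heap contents = [5, 44, 46, 64, 76, 84, 93, 98]
push(41): heap contents = [5, 41, 44, 46, 64, 76, 84, 93, 98]
push(59): heap contents = [5, 41, 44, 46, 59, 64, 76, 84, 93, 98]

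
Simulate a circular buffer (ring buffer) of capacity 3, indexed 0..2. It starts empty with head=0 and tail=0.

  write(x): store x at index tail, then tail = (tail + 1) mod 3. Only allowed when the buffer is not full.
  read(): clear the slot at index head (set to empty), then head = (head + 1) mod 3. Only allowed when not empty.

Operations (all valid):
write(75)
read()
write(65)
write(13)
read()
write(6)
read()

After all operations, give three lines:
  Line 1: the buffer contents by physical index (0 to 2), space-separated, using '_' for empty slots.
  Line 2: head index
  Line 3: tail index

Answer: 6 _ _
0
1

Derivation:
write(75): buf=[75 _ _], head=0, tail=1, size=1
read(): buf=[_ _ _], head=1, tail=1, size=0
write(65): buf=[_ 65 _], head=1, tail=2, size=1
write(13): buf=[_ 65 13], head=1, tail=0, size=2
read(): buf=[_ _ 13], head=2, tail=0, size=1
write(6): buf=[6 _ 13], head=2, tail=1, size=2
read(): buf=[6 _ _], head=0, tail=1, size=1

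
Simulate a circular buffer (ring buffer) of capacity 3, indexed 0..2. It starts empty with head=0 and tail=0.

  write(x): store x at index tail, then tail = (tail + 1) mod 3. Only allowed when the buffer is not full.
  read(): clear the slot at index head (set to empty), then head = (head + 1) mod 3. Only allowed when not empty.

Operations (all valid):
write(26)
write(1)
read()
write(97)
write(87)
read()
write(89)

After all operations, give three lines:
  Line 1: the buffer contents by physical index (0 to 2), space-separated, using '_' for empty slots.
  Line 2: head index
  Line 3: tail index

write(26): buf=[26 _ _], head=0, tail=1, size=1
write(1): buf=[26 1 _], head=0, tail=2, size=2
read(): buf=[_ 1 _], head=1, tail=2, size=1
write(97): buf=[_ 1 97], head=1, tail=0, size=2
write(87): buf=[87 1 97], head=1, tail=1, size=3
read(): buf=[87 _ 97], head=2, tail=1, size=2
write(89): buf=[87 89 97], head=2, tail=2, size=3

Answer: 87 89 97
2
2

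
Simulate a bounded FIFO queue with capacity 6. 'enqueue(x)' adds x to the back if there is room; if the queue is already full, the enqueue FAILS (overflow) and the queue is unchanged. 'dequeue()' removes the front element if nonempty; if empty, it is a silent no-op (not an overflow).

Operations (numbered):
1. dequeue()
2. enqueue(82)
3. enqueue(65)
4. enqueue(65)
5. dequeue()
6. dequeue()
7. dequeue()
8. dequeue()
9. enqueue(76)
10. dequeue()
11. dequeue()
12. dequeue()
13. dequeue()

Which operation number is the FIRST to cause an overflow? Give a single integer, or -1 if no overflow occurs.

Answer: -1

Derivation:
1. dequeue(): empty, no-op, size=0
2. enqueue(82): size=1
3. enqueue(65): size=2
4. enqueue(65): size=3
5. dequeue(): size=2
6. dequeue(): size=1
7. dequeue(): size=0
8. dequeue(): empty, no-op, size=0
9. enqueue(76): size=1
10. dequeue(): size=0
11. dequeue(): empty, no-op, size=0
12. dequeue(): empty, no-op, size=0
13. dequeue(): empty, no-op, size=0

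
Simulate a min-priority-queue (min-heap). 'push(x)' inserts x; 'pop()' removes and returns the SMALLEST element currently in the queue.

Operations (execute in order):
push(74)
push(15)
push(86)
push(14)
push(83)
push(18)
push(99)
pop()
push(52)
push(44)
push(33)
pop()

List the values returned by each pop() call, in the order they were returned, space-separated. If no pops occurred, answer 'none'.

Answer: 14 15

Derivation:
push(74): heap contents = [74]
push(15): heap contents = [15, 74]
push(86): heap contents = [15, 74, 86]
push(14): heap contents = [14, 15, 74, 86]
push(83): heap contents = [14, 15, 74, 83, 86]
push(18): heap contents = [14, 15, 18, 74, 83, 86]
push(99): heap contents = [14, 15, 18, 74, 83, 86, 99]
pop() → 14: heap contents = [15, 18, 74, 83, 86, 99]
push(52): heap contents = [15, 18, 52, 74, 83, 86, 99]
push(44): heap contents = [15, 18, 44, 52, 74, 83, 86, 99]
push(33): heap contents = [15, 18, 33, 44, 52, 74, 83, 86, 99]
pop() → 15: heap contents = [18, 33, 44, 52, 74, 83, 86, 99]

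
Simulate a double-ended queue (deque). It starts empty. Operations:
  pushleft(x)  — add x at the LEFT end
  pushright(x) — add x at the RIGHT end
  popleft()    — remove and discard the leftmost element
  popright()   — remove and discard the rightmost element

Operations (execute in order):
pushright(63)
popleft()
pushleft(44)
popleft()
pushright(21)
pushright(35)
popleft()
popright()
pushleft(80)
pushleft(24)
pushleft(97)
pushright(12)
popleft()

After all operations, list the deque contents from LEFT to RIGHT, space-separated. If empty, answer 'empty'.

pushright(63): [63]
popleft(): []
pushleft(44): [44]
popleft(): []
pushright(21): [21]
pushright(35): [21, 35]
popleft(): [35]
popright(): []
pushleft(80): [80]
pushleft(24): [24, 80]
pushleft(97): [97, 24, 80]
pushright(12): [97, 24, 80, 12]
popleft(): [24, 80, 12]

Answer: 24 80 12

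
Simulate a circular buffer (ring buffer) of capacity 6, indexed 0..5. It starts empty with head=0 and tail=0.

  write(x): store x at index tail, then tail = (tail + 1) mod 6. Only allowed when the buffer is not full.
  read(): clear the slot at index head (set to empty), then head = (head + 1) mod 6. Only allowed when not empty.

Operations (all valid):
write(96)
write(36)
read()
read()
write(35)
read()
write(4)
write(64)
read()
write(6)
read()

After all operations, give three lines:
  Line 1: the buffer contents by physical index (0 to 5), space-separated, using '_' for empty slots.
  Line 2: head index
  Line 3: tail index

write(96): buf=[96 _ _ _ _ _], head=0, tail=1, size=1
write(36): buf=[96 36 _ _ _ _], head=0, tail=2, size=2
read(): buf=[_ 36 _ _ _ _], head=1, tail=2, size=1
read(): buf=[_ _ _ _ _ _], head=2, tail=2, size=0
write(35): buf=[_ _ 35 _ _ _], head=2, tail=3, size=1
read(): buf=[_ _ _ _ _ _], head=3, tail=3, size=0
write(4): buf=[_ _ _ 4 _ _], head=3, tail=4, size=1
write(64): buf=[_ _ _ 4 64 _], head=3, tail=5, size=2
read(): buf=[_ _ _ _ 64 _], head=4, tail=5, size=1
write(6): buf=[_ _ _ _ 64 6], head=4, tail=0, size=2
read(): buf=[_ _ _ _ _ 6], head=5, tail=0, size=1

Answer: _ _ _ _ _ 6
5
0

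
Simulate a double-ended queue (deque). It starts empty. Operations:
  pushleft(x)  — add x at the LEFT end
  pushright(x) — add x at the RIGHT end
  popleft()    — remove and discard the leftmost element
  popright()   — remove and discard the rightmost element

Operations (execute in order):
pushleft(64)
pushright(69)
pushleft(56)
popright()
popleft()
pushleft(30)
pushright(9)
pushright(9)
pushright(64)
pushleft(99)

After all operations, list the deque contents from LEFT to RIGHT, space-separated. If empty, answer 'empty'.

pushleft(64): [64]
pushright(69): [64, 69]
pushleft(56): [56, 64, 69]
popright(): [56, 64]
popleft(): [64]
pushleft(30): [30, 64]
pushright(9): [30, 64, 9]
pushright(9): [30, 64, 9, 9]
pushright(64): [30, 64, 9, 9, 64]
pushleft(99): [99, 30, 64, 9, 9, 64]

Answer: 99 30 64 9 9 64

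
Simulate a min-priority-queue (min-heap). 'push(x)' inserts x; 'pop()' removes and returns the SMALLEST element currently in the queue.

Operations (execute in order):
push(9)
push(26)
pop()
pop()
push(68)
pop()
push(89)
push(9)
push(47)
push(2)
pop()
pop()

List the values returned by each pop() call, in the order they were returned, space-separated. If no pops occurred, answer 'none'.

Answer: 9 26 68 2 9

Derivation:
push(9): heap contents = [9]
push(26): heap contents = [9, 26]
pop() → 9: heap contents = [26]
pop() → 26: heap contents = []
push(68): heap contents = [68]
pop() → 68: heap contents = []
push(89): heap contents = [89]
push(9): heap contents = [9, 89]
push(47): heap contents = [9, 47, 89]
push(2): heap contents = [2, 9, 47, 89]
pop() → 2: heap contents = [9, 47, 89]
pop() → 9: heap contents = [47, 89]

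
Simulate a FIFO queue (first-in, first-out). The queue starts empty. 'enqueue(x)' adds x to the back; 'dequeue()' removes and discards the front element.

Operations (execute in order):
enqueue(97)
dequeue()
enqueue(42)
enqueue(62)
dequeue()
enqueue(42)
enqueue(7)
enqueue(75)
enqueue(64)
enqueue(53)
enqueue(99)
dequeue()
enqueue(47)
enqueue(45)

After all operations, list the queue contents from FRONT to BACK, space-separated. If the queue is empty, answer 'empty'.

enqueue(97): [97]
dequeue(): []
enqueue(42): [42]
enqueue(62): [42, 62]
dequeue(): [62]
enqueue(42): [62, 42]
enqueue(7): [62, 42, 7]
enqueue(75): [62, 42, 7, 75]
enqueue(64): [62, 42, 7, 75, 64]
enqueue(53): [62, 42, 7, 75, 64, 53]
enqueue(99): [62, 42, 7, 75, 64, 53, 99]
dequeue(): [42, 7, 75, 64, 53, 99]
enqueue(47): [42, 7, 75, 64, 53, 99, 47]
enqueue(45): [42, 7, 75, 64, 53, 99, 47, 45]

Answer: 42 7 75 64 53 99 47 45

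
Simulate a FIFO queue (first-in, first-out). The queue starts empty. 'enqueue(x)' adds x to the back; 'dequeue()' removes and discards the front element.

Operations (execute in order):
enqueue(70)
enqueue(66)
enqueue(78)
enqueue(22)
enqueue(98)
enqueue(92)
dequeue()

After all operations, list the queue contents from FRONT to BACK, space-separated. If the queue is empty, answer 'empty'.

Answer: 66 78 22 98 92

Derivation:
enqueue(70): [70]
enqueue(66): [70, 66]
enqueue(78): [70, 66, 78]
enqueue(22): [70, 66, 78, 22]
enqueue(98): [70, 66, 78, 22, 98]
enqueue(92): [70, 66, 78, 22, 98, 92]
dequeue(): [66, 78, 22, 98, 92]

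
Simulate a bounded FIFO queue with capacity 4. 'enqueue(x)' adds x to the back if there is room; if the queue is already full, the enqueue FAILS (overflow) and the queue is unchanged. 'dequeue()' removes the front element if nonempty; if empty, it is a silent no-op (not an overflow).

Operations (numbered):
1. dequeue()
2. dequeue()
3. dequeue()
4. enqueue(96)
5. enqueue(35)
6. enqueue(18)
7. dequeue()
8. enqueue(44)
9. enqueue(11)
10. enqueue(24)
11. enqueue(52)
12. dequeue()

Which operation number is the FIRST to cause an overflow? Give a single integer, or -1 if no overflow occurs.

1. dequeue(): empty, no-op, size=0
2. dequeue(): empty, no-op, size=0
3. dequeue(): empty, no-op, size=0
4. enqueue(96): size=1
5. enqueue(35): size=2
6. enqueue(18): size=3
7. dequeue(): size=2
8. enqueue(44): size=3
9. enqueue(11): size=4
10. enqueue(24): size=4=cap → OVERFLOW (fail)
11. enqueue(52): size=4=cap → OVERFLOW (fail)
12. dequeue(): size=3

Answer: 10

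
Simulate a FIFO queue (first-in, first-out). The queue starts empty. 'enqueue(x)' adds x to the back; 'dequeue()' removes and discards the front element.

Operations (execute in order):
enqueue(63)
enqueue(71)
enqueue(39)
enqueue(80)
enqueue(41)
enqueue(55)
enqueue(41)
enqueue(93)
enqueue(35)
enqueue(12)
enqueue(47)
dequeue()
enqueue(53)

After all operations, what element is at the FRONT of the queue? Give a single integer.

Answer: 71

Derivation:
enqueue(63): queue = [63]
enqueue(71): queue = [63, 71]
enqueue(39): queue = [63, 71, 39]
enqueue(80): queue = [63, 71, 39, 80]
enqueue(41): queue = [63, 71, 39, 80, 41]
enqueue(55): queue = [63, 71, 39, 80, 41, 55]
enqueue(41): queue = [63, 71, 39, 80, 41, 55, 41]
enqueue(93): queue = [63, 71, 39, 80, 41, 55, 41, 93]
enqueue(35): queue = [63, 71, 39, 80, 41, 55, 41, 93, 35]
enqueue(12): queue = [63, 71, 39, 80, 41, 55, 41, 93, 35, 12]
enqueue(47): queue = [63, 71, 39, 80, 41, 55, 41, 93, 35, 12, 47]
dequeue(): queue = [71, 39, 80, 41, 55, 41, 93, 35, 12, 47]
enqueue(53): queue = [71, 39, 80, 41, 55, 41, 93, 35, 12, 47, 53]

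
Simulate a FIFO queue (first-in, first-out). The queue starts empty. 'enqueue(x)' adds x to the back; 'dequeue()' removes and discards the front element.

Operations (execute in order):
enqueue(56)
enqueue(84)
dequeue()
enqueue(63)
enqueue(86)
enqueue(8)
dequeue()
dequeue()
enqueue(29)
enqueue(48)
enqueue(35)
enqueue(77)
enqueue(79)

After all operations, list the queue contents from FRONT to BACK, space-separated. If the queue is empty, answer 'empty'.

enqueue(56): [56]
enqueue(84): [56, 84]
dequeue(): [84]
enqueue(63): [84, 63]
enqueue(86): [84, 63, 86]
enqueue(8): [84, 63, 86, 8]
dequeue(): [63, 86, 8]
dequeue(): [86, 8]
enqueue(29): [86, 8, 29]
enqueue(48): [86, 8, 29, 48]
enqueue(35): [86, 8, 29, 48, 35]
enqueue(77): [86, 8, 29, 48, 35, 77]
enqueue(79): [86, 8, 29, 48, 35, 77, 79]

Answer: 86 8 29 48 35 77 79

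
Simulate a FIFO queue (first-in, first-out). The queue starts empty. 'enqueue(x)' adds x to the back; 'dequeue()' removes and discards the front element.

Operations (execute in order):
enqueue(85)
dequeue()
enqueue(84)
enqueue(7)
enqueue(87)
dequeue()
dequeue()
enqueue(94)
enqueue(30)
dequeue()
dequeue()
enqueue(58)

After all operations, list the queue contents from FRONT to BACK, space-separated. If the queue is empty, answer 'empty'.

Answer: 30 58

Derivation:
enqueue(85): [85]
dequeue(): []
enqueue(84): [84]
enqueue(7): [84, 7]
enqueue(87): [84, 7, 87]
dequeue(): [7, 87]
dequeue(): [87]
enqueue(94): [87, 94]
enqueue(30): [87, 94, 30]
dequeue(): [94, 30]
dequeue(): [30]
enqueue(58): [30, 58]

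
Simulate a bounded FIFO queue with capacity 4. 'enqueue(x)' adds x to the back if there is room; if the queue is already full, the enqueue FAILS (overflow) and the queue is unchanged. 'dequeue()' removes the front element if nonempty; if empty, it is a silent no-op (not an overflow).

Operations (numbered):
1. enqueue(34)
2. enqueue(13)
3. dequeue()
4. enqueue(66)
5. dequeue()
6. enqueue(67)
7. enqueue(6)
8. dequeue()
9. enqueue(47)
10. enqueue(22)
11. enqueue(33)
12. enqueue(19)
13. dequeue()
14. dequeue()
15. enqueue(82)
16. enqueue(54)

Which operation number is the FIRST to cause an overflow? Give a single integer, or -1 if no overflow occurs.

Answer: 11

Derivation:
1. enqueue(34): size=1
2. enqueue(13): size=2
3. dequeue(): size=1
4. enqueue(66): size=2
5. dequeue(): size=1
6. enqueue(67): size=2
7. enqueue(6): size=3
8. dequeue(): size=2
9. enqueue(47): size=3
10. enqueue(22): size=4
11. enqueue(33): size=4=cap → OVERFLOW (fail)
12. enqueue(19): size=4=cap → OVERFLOW (fail)
13. dequeue(): size=3
14. dequeue(): size=2
15. enqueue(82): size=3
16. enqueue(54): size=4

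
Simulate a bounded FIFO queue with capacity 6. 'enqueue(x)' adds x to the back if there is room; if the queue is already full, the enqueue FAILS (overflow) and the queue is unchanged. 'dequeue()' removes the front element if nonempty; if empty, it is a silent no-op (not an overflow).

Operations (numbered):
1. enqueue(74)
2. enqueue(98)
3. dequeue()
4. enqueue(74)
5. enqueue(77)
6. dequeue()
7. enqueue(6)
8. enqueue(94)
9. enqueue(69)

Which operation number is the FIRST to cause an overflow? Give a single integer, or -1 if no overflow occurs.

1. enqueue(74): size=1
2. enqueue(98): size=2
3. dequeue(): size=1
4. enqueue(74): size=2
5. enqueue(77): size=3
6. dequeue(): size=2
7. enqueue(6): size=3
8. enqueue(94): size=4
9. enqueue(69): size=5

Answer: -1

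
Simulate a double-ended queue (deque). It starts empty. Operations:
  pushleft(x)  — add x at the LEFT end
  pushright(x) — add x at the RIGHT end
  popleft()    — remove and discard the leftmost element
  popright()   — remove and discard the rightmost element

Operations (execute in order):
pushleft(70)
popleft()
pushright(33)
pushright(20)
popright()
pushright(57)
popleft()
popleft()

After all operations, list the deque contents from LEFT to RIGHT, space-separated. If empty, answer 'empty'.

Answer: empty

Derivation:
pushleft(70): [70]
popleft(): []
pushright(33): [33]
pushright(20): [33, 20]
popright(): [33]
pushright(57): [33, 57]
popleft(): [57]
popleft(): []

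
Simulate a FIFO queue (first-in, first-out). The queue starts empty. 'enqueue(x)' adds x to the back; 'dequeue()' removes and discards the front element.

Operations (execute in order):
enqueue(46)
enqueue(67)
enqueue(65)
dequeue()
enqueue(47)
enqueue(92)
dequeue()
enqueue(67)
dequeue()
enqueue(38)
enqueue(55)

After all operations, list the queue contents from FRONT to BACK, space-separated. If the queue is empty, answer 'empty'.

enqueue(46): [46]
enqueue(67): [46, 67]
enqueue(65): [46, 67, 65]
dequeue(): [67, 65]
enqueue(47): [67, 65, 47]
enqueue(92): [67, 65, 47, 92]
dequeue(): [65, 47, 92]
enqueue(67): [65, 47, 92, 67]
dequeue(): [47, 92, 67]
enqueue(38): [47, 92, 67, 38]
enqueue(55): [47, 92, 67, 38, 55]

Answer: 47 92 67 38 55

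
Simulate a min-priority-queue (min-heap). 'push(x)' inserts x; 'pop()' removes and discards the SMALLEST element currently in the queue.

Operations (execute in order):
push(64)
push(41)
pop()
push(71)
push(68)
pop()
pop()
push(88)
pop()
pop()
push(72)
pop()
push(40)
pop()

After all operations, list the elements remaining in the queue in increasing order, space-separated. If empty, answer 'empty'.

push(64): heap contents = [64]
push(41): heap contents = [41, 64]
pop() → 41: heap contents = [64]
push(71): heap contents = [64, 71]
push(68): heap contents = [64, 68, 71]
pop() → 64: heap contents = [68, 71]
pop() → 68: heap contents = [71]
push(88): heap contents = [71, 88]
pop() → 71: heap contents = [88]
pop() → 88: heap contents = []
push(72): heap contents = [72]
pop() → 72: heap contents = []
push(40): heap contents = [40]
pop() → 40: heap contents = []

Answer: empty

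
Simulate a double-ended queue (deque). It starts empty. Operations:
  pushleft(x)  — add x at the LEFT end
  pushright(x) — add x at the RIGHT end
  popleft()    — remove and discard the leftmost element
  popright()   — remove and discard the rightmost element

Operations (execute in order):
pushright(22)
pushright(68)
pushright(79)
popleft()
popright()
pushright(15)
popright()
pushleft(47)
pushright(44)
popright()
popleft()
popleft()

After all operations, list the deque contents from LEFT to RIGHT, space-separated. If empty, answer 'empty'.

pushright(22): [22]
pushright(68): [22, 68]
pushright(79): [22, 68, 79]
popleft(): [68, 79]
popright(): [68]
pushright(15): [68, 15]
popright(): [68]
pushleft(47): [47, 68]
pushright(44): [47, 68, 44]
popright(): [47, 68]
popleft(): [68]
popleft(): []

Answer: empty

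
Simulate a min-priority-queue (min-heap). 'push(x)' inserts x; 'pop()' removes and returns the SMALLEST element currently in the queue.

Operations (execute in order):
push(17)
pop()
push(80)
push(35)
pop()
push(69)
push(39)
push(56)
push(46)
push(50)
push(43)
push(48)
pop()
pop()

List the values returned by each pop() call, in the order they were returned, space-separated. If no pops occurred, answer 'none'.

push(17): heap contents = [17]
pop() → 17: heap contents = []
push(80): heap contents = [80]
push(35): heap contents = [35, 80]
pop() → 35: heap contents = [80]
push(69): heap contents = [69, 80]
push(39): heap contents = [39, 69, 80]
push(56): heap contents = [39, 56, 69, 80]
push(46): heap contents = [39, 46, 56, 69, 80]
push(50): heap contents = [39, 46, 50, 56, 69, 80]
push(43): heap contents = [39, 43, 46, 50, 56, 69, 80]
push(48): heap contents = [39, 43, 46, 48, 50, 56, 69, 80]
pop() → 39: heap contents = [43, 46, 48, 50, 56, 69, 80]
pop() → 43: heap contents = [46, 48, 50, 56, 69, 80]

Answer: 17 35 39 43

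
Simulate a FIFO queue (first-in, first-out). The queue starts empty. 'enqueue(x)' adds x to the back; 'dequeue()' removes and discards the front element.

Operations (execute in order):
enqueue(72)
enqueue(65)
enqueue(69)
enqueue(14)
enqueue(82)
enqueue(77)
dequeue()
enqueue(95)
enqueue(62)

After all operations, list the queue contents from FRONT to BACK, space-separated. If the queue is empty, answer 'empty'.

Answer: 65 69 14 82 77 95 62

Derivation:
enqueue(72): [72]
enqueue(65): [72, 65]
enqueue(69): [72, 65, 69]
enqueue(14): [72, 65, 69, 14]
enqueue(82): [72, 65, 69, 14, 82]
enqueue(77): [72, 65, 69, 14, 82, 77]
dequeue(): [65, 69, 14, 82, 77]
enqueue(95): [65, 69, 14, 82, 77, 95]
enqueue(62): [65, 69, 14, 82, 77, 95, 62]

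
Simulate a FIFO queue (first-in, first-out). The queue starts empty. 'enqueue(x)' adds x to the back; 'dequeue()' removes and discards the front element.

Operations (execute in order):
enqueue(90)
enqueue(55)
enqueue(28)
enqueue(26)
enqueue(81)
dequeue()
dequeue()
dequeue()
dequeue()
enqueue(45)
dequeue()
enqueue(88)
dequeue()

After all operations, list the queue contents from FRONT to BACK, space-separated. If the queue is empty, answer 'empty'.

Answer: 88

Derivation:
enqueue(90): [90]
enqueue(55): [90, 55]
enqueue(28): [90, 55, 28]
enqueue(26): [90, 55, 28, 26]
enqueue(81): [90, 55, 28, 26, 81]
dequeue(): [55, 28, 26, 81]
dequeue(): [28, 26, 81]
dequeue(): [26, 81]
dequeue(): [81]
enqueue(45): [81, 45]
dequeue(): [45]
enqueue(88): [45, 88]
dequeue(): [88]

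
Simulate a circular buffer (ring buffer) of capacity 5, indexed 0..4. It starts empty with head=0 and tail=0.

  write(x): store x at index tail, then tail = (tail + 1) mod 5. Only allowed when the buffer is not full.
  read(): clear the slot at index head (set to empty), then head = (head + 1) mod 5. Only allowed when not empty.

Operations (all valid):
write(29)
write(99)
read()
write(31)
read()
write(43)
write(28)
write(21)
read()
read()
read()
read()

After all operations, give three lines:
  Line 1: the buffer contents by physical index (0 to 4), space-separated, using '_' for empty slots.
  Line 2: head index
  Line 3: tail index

write(29): buf=[29 _ _ _ _], head=0, tail=1, size=1
write(99): buf=[29 99 _ _ _], head=0, tail=2, size=2
read(): buf=[_ 99 _ _ _], head=1, tail=2, size=1
write(31): buf=[_ 99 31 _ _], head=1, tail=3, size=2
read(): buf=[_ _ 31 _ _], head=2, tail=3, size=1
write(43): buf=[_ _ 31 43 _], head=2, tail=4, size=2
write(28): buf=[_ _ 31 43 28], head=2, tail=0, size=3
write(21): buf=[21 _ 31 43 28], head=2, tail=1, size=4
read(): buf=[21 _ _ 43 28], head=3, tail=1, size=3
read(): buf=[21 _ _ _ 28], head=4, tail=1, size=2
read(): buf=[21 _ _ _ _], head=0, tail=1, size=1
read(): buf=[_ _ _ _ _], head=1, tail=1, size=0

Answer: _ _ _ _ _
1
1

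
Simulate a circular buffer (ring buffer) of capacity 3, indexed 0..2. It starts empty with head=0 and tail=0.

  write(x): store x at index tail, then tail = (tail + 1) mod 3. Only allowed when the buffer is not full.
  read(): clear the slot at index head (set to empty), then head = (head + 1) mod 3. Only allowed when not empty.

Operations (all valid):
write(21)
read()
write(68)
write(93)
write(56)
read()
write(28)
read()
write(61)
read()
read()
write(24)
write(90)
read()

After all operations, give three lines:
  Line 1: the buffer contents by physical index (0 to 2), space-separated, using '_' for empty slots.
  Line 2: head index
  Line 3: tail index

write(21): buf=[21 _ _], head=0, tail=1, size=1
read(): buf=[_ _ _], head=1, tail=1, size=0
write(68): buf=[_ 68 _], head=1, tail=2, size=1
write(93): buf=[_ 68 93], head=1, tail=0, size=2
write(56): buf=[56 68 93], head=1, tail=1, size=3
read(): buf=[56 _ 93], head=2, tail=1, size=2
write(28): buf=[56 28 93], head=2, tail=2, size=3
read(): buf=[56 28 _], head=0, tail=2, size=2
write(61): buf=[56 28 61], head=0, tail=0, size=3
read(): buf=[_ 28 61], head=1, tail=0, size=2
read(): buf=[_ _ 61], head=2, tail=0, size=1
write(24): buf=[24 _ 61], head=2, tail=1, size=2
write(90): buf=[24 90 61], head=2, tail=2, size=3
read(): buf=[24 90 _], head=0, tail=2, size=2

Answer: 24 90 _
0
2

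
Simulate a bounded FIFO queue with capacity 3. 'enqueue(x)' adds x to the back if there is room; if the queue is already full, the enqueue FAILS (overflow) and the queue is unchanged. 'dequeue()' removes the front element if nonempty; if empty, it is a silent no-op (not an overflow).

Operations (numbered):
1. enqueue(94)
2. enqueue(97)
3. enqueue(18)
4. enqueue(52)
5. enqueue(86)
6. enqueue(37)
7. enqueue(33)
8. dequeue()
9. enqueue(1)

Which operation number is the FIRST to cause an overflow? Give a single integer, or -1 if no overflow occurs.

1. enqueue(94): size=1
2. enqueue(97): size=2
3. enqueue(18): size=3
4. enqueue(52): size=3=cap → OVERFLOW (fail)
5. enqueue(86): size=3=cap → OVERFLOW (fail)
6. enqueue(37): size=3=cap → OVERFLOW (fail)
7. enqueue(33): size=3=cap → OVERFLOW (fail)
8. dequeue(): size=2
9. enqueue(1): size=3

Answer: 4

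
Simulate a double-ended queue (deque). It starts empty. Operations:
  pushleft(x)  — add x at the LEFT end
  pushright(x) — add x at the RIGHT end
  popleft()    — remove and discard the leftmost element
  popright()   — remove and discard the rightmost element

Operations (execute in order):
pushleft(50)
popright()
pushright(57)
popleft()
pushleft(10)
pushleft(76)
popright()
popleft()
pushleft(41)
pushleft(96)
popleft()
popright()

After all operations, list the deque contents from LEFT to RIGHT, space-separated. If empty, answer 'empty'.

Answer: empty

Derivation:
pushleft(50): [50]
popright(): []
pushright(57): [57]
popleft(): []
pushleft(10): [10]
pushleft(76): [76, 10]
popright(): [76]
popleft(): []
pushleft(41): [41]
pushleft(96): [96, 41]
popleft(): [41]
popright(): []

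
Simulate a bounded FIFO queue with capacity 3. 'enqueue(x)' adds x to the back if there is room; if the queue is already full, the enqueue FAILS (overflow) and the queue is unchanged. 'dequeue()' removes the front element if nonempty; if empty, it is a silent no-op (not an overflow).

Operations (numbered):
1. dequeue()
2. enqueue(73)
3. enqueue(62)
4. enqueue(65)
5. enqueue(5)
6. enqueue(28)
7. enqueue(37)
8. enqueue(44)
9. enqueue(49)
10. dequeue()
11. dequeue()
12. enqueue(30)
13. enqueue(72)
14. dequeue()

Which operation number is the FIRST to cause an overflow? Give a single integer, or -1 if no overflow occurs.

Answer: 5

Derivation:
1. dequeue(): empty, no-op, size=0
2. enqueue(73): size=1
3. enqueue(62): size=2
4. enqueue(65): size=3
5. enqueue(5): size=3=cap → OVERFLOW (fail)
6. enqueue(28): size=3=cap → OVERFLOW (fail)
7. enqueue(37): size=3=cap → OVERFLOW (fail)
8. enqueue(44): size=3=cap → OVERFLOW (fail)
9. enqueue(49): size=3=cap → OVERFLOW (fail)
10. dequeue(): size=2
11. dequeue(): size=1
12. enqueue(30): size=2
13. enqueue(72): size=3
14. dequeue(): size=2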